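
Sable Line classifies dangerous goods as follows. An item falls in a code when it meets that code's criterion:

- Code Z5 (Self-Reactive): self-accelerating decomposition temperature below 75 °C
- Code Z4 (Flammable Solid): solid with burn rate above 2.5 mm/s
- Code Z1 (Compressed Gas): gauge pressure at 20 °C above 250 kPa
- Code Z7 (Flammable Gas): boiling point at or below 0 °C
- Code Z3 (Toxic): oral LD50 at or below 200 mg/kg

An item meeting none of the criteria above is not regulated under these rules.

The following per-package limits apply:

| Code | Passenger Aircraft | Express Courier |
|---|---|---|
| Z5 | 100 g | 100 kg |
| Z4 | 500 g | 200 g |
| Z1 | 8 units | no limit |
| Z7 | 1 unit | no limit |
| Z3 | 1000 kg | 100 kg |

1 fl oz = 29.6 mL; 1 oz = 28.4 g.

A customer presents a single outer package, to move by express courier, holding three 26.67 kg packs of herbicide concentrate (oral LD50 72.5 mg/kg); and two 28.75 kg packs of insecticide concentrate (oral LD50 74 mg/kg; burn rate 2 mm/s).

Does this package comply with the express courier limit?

The herbicide concentrate has oral LD50 72.5 mg/kg, which is ≤ 200 mg/kg, so it is Code Z3 (Toxic).
With oral LD50 74 mg/kg (≤ 200 mg/kg), the insecticide concentrate falls in Code Z3.
Code Z3 net quantity: (three 26.67 kg packs = 80.01 kg) + (two 28.75 kg packs = 57.5 kg) = 137.51 kg.
137.51 kg > 100 kg (express courier limit, Code Z3) — over the limit.

No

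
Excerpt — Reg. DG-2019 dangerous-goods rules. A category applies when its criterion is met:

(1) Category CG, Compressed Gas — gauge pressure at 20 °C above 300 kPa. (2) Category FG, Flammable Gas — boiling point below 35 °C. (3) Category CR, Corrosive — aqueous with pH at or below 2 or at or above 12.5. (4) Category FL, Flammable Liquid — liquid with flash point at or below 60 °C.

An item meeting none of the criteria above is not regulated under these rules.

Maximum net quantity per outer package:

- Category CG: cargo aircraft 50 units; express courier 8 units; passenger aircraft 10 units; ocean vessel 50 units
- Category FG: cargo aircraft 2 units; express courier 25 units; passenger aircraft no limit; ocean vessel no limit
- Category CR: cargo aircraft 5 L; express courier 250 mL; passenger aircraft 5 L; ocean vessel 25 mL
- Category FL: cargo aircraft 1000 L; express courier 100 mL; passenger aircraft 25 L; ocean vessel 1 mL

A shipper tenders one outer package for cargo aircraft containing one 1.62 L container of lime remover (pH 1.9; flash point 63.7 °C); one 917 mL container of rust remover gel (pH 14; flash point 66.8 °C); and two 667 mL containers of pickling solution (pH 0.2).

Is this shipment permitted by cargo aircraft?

Lime remover: pH 1.9 ≤ 2 → Category CR (Corrosive).
Rust remover gel: pH 14 ≥ 12.5 → Category CR (Corrosive).
With pH 0.2 (≤ 2), the pickling solution falls in Category CR.
Category CR net quantity: 1.62 L + 917 mL + (two 667 mL containers = 1.334 L) = 3.871 L.
That is within the Category CR cargo aircraft limit of 5 L.

Yes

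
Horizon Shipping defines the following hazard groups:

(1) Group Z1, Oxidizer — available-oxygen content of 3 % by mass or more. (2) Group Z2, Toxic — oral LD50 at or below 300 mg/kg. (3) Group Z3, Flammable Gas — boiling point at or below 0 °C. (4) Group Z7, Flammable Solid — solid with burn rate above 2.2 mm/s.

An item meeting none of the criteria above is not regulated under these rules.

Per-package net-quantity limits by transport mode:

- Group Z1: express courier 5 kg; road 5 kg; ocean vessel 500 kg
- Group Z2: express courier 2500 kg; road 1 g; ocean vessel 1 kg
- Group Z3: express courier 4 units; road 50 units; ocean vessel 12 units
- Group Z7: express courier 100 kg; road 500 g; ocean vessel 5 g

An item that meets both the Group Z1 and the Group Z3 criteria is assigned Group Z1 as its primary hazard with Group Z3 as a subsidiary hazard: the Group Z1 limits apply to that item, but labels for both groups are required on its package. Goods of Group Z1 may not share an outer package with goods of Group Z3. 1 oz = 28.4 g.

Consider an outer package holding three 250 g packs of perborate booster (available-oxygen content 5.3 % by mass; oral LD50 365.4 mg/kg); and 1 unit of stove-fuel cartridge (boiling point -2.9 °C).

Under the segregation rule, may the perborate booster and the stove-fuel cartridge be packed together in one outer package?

No

Perborate booster: available-oxygen content 5.3 % by mass ≥ 3 % by mass → Group Z1 (Oxidizer).
The stove-fuel cartridge has boiling point -2.9 °C, which is ≤ 0 °C, so it is Group Z3 (Flammable Gas).
Group Z1 and Group Z3 may not share an outer package.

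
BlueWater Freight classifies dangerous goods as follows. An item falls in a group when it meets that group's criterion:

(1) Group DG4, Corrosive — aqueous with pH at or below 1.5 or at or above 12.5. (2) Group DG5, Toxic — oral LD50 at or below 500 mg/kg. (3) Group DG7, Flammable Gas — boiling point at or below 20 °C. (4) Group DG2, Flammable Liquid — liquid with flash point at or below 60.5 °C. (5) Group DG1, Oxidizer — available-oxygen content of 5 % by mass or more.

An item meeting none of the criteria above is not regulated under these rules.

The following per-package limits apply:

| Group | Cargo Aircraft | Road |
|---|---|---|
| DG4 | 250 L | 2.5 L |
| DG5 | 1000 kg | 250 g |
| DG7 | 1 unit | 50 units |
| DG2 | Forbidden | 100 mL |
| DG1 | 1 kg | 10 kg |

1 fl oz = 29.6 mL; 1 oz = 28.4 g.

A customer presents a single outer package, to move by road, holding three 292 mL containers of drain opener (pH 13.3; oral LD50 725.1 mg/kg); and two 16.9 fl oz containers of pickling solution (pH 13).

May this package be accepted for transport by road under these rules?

With pH 13.3 (≥ 12.5), the drain opener falls in Group DG4.
Pickling solution: pH 13 ≥ 12.5 → Group DG4 (Corrosive).
Total Group DG4: (three 292 mL containers = 876 mL) + (two 16.9 fl oz containers = 1000.48 mL) = 1876.48 mL.
1876.48 mL ≤ 2.5 L (road limit, Group DG4) — within limit.

Yes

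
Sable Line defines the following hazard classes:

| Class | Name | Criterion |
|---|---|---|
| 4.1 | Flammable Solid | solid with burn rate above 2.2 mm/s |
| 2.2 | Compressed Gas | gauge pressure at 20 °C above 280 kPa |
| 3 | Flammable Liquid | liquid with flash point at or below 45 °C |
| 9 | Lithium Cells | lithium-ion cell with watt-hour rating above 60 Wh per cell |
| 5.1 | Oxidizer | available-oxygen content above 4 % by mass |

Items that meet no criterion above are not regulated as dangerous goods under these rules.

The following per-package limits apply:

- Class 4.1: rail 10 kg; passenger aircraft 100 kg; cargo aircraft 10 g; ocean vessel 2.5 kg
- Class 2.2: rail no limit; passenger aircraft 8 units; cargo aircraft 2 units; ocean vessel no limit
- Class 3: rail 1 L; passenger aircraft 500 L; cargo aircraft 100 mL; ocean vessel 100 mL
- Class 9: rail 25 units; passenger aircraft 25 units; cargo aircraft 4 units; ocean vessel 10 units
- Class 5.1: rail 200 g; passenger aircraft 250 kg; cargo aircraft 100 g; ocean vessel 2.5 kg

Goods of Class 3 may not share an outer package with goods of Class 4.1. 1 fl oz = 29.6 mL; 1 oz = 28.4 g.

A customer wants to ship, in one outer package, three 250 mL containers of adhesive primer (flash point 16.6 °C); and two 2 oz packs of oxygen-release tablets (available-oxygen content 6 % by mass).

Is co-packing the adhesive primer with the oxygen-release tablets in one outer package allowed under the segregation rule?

The adhesive primer has flash point 16.6 °C, which is ≤ 45 °C, so it is Class 3 (Flammable Liquid).
Oxygen-release tablets: available-oxygen content 6 % by mass > 4 % by mass → Class 5.1 (Oxidizer).
No segregation rule bars Class 3 with Class 5.1.

Yes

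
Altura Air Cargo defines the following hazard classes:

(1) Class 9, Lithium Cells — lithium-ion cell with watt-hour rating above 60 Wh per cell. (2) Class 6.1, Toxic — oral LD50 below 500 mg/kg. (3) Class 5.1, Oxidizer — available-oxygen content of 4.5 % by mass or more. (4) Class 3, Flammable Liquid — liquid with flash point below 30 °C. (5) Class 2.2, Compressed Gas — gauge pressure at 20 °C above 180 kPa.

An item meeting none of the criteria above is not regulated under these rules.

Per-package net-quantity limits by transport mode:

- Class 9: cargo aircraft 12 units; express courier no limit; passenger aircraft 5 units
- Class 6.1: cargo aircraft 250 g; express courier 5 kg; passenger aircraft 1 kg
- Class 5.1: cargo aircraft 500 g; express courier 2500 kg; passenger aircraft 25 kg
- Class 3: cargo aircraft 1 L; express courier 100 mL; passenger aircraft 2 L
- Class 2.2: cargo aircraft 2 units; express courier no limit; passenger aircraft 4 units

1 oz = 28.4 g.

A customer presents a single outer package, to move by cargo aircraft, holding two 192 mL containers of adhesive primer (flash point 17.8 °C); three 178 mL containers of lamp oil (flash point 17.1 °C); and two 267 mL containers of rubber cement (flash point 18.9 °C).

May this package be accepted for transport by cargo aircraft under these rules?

No

Adhesive primer: flash point 17.8 °C < 30 °C → Class 3 (Flammable Liquid).
Flash point 17.1 °C meets the Class 3 criterion (Flammable Liquid), so the lamp oil is Class 3.
Flash point 18.9 °C meets the Class 3 criterion (Flammable Liquid), so the rubber cement is Class 3.
Class 3 net quantity: (two 192 mL containers = 384 mL) + (three 178 mL containers = 534 mL) + (two 267 mL containers = 534 mL) = 1.452 L.
That exceeds the Class 3 cargo aircraft limit of 1 L.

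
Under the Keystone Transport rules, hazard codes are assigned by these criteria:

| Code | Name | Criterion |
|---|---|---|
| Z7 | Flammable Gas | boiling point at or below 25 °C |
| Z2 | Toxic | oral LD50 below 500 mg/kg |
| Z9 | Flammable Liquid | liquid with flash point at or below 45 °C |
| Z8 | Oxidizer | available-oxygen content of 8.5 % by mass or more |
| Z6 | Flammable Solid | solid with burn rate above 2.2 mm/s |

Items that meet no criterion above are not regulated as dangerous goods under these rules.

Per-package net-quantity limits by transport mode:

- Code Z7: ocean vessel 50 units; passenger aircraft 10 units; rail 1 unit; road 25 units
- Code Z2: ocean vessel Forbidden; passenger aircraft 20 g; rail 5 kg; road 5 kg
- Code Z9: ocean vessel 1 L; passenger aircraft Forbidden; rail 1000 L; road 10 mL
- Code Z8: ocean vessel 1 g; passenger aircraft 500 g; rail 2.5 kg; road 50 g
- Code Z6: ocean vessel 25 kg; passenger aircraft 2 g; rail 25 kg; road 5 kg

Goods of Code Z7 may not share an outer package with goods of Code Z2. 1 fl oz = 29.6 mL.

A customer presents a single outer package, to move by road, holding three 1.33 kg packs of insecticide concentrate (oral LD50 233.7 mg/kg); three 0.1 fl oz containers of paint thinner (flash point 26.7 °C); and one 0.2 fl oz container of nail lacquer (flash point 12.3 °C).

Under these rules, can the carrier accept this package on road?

With oral LD50 233.7 mg/kg (< 500 mg/kg), the insecticide concentrate falls in Code Z2.
The paint thinner has flash point 26.7 °C, which is ≤ 45 °C, so it is Code Z9 (Flammable Liquid).
The nail lacquer has flash point 12.3 °C, which is ≤ 45 °C, so it is Code Z9 (Flammable Liquid).
Code Z9 net quantity: (three 0.1 fl oz containers = 8.88 mL) + (one 0.2 fl oz container = 5.92 mL) = 14.8 mL.
That exceeds the Code Z9 road limit of 10 mL.
Code Z2 quantity: three 1.33 kg packs = 3.99 kg.
That is within the Code Z2 road limit of 5 kg.
The segregation rule (Code Z7 with Code Z2) does not apply to Code Z9 with Code Z2.

No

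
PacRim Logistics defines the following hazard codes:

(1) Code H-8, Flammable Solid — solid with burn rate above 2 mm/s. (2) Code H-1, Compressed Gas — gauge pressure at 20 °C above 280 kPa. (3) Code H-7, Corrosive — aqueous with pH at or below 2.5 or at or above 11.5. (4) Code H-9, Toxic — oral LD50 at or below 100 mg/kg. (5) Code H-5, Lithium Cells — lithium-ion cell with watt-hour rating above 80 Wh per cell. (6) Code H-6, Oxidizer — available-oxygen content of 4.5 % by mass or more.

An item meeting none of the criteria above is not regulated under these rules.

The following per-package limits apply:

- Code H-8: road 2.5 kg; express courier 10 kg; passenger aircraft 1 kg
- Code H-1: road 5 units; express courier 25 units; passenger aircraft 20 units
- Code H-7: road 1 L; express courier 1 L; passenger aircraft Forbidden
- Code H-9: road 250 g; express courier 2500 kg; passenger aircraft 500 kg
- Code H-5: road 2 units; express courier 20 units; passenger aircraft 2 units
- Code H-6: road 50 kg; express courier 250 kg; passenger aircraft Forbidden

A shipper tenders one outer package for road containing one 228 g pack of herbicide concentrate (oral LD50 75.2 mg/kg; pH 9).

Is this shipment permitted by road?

Herbicide concentrate: oral LD50 75.2 mg/kg ≤ 100 mg/kg → Code H-9 (Toxic).
Code H-9 quantity: 228 g.
228 g ≤ 250 g (road limit, Code H-9) — within limit.

Yes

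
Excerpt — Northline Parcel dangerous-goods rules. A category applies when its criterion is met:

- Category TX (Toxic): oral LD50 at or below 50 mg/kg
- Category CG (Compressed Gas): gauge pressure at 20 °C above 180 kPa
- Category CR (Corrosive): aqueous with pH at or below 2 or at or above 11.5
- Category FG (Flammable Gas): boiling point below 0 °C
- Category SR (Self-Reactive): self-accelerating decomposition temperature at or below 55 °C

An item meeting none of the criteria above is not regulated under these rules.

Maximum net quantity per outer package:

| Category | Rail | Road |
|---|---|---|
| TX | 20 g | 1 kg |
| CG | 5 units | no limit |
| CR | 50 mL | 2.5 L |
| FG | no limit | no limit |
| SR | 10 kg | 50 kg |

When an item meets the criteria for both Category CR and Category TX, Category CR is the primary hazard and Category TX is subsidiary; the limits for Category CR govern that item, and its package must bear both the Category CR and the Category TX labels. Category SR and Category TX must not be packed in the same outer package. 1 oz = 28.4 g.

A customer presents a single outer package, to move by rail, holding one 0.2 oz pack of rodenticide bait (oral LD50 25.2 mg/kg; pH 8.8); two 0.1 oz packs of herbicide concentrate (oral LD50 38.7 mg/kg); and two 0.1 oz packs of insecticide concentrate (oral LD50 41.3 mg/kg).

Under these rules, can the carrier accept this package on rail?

Yes

With oral LD50 25.2 mg/kg (≤ 50 mg/kg), the rodenticide bait falls in Category TX.
Herbicide concentrate: oral LD50 38.7 mg/kg ≤ 50 mg/kg → Category TX (Toxic).
The insecticide concentrate has oral LD50 41.3 mg/kg, which is ≤ 50 mg/kg, so it is Category TX (Toxic).
Total Category TX: (one 0.2 oz pack = 5.68 g) + (two 0.1 oz packs = 5.68 g) + (two 0.1 oz packs = 5.68 g) = 17.04 g.
17.04 g is within the rail limit of 20 g for Category TX.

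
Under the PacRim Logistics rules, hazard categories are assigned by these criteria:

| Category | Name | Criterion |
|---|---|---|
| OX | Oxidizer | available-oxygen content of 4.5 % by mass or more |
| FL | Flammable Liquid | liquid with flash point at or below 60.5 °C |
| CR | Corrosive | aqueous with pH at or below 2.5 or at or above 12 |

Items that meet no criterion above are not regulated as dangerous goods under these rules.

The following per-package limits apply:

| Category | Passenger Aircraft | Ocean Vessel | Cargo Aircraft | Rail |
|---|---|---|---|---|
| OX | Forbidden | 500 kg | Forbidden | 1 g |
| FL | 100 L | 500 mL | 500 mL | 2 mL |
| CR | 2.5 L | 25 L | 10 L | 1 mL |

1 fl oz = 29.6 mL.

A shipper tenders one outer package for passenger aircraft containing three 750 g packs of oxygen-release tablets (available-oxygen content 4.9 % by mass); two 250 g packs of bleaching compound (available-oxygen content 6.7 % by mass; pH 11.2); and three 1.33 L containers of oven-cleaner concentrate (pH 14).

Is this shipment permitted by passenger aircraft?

With available-oxygen content 4.9 % by mass (≥ 4.5 % by mass), the oxygen-release tablets fall in Category OX.
Bleaching compound: available-oxygen content 6.7 % by mass ≥ 4.5 % by mass → Category OX (Oxidizer).
With pH 14 (≥ 12), the oven-cleaner concentrate falls in Category CR.
Total Category OX: (three 750 g packs = 2.25 kg) + (two 250 g packs = 500 g) = 2.75 kg.
Category OX is Forbidden by passenger aircraft.
Category CR quantity: three 1.33 L containers = 3.99 L.
3.99 L > 2.5 L (passenger aircraft limit, Category CR) — over the limit.

No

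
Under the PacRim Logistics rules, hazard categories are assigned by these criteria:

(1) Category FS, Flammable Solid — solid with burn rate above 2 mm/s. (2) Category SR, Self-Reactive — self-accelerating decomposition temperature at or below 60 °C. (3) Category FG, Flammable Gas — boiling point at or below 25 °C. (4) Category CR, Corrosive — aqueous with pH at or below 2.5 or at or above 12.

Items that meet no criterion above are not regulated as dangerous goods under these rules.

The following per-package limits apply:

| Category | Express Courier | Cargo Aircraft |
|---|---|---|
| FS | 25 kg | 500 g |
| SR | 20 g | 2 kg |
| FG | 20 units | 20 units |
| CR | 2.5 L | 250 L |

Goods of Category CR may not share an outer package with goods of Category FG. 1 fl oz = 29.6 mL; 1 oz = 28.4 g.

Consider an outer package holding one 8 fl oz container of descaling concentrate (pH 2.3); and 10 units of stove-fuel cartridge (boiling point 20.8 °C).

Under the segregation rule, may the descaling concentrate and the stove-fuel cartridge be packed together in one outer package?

No

With pH 2.3 (≤ 2.5), the descaling concentrate falls in Category CR.
With boiling point 20.8 °C (≤ 25 °C), the stove-fuel cartridge falls in Category FG.
Category CR and Category FG may not share an outer package.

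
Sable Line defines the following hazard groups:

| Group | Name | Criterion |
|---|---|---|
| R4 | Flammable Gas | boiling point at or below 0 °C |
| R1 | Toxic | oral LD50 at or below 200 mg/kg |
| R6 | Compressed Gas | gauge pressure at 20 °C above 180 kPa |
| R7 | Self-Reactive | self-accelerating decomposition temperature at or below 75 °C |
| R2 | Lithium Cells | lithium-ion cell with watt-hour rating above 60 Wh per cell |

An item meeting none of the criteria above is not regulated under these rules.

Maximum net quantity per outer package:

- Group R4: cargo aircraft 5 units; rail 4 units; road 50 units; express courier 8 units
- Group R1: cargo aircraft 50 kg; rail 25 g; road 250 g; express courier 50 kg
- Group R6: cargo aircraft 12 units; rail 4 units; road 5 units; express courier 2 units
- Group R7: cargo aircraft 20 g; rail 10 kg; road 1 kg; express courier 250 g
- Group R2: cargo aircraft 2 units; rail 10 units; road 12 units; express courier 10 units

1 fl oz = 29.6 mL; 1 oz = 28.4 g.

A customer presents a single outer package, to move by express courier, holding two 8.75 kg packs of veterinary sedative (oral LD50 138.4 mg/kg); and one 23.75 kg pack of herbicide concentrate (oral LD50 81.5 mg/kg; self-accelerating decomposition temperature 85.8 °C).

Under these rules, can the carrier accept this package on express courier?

Veterinary sedative: oral LD50 138.4 mg/kg ≤ 200 mg/kg → Group R1 (Toxic).
Oral LD50 81.5 mg/kg meets the Group R1 criterion (Toxic), so the herbicide concentrate is Group R1.
Group R1 net quantity: (two 8.75 kg packs = 17.5 kg) + 23.75 kg = 41.25 kg.
That is within the Group R1 express courier limit of 50 kg.

Yes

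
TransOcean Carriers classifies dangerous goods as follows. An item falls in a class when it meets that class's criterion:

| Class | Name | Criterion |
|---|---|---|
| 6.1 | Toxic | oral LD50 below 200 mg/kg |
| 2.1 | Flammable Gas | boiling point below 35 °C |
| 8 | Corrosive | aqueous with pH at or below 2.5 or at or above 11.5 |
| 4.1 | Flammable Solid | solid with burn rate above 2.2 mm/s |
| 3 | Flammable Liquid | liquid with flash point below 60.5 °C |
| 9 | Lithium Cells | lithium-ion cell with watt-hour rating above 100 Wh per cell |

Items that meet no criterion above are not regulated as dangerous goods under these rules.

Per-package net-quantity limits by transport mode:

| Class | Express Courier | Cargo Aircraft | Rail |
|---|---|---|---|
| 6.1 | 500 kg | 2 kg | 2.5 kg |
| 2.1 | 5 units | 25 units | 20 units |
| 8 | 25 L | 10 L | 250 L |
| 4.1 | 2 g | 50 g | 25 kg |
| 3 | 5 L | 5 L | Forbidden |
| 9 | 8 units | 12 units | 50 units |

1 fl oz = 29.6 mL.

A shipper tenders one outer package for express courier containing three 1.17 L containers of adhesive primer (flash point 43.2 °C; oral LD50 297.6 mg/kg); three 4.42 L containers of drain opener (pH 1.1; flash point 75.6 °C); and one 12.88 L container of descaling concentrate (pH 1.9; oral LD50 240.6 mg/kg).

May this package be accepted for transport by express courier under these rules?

No

With flash point 43.2 °C (< 60.5 °C), the adhesive primer falls in Class 3.
With pH 1.1 (≤ 2.5), the drain opener falls in Class 8.
Descaling concentrate: pH 1.9 ≤ 2.5 → Class 8 (Corrosive).
Class 3 quantity: three 1.17 L containers = 3.51 L.
That is within the Class 3 express courier limit of 5 L.
Class 8 net quantity: (three 4.42 L containers = 13.26 L) + 12.88 L = 26.14 L.
26.14 L > 25 L (express courier limit, Class 8) — over the limit.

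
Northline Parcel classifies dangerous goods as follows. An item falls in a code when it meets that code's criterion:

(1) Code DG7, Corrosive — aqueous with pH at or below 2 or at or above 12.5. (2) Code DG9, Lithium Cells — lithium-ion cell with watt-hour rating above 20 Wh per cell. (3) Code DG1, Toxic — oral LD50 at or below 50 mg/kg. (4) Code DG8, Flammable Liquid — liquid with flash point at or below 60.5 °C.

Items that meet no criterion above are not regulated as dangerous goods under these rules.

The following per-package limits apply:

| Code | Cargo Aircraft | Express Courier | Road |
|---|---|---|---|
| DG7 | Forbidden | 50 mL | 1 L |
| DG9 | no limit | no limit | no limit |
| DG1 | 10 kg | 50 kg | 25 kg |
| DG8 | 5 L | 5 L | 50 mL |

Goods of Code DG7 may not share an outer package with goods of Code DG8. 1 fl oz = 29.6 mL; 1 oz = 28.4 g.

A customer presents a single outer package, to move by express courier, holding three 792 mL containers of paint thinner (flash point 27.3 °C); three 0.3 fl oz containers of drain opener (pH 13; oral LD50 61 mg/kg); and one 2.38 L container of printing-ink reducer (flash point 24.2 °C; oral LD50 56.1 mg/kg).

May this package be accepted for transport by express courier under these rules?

No

Flash point 27.3 °C meets the Code DG8 criterion (Flammable Liquid), so the paint thinner is Code DG8.
With pH 13 (≥ 12.5), the drain opener falls in Code DG7.
Flash point 24.2 °C meets the Code DG8 criterion (Flammable Liquid), so the printing-ink reducer is Code DG8.
Code DG7 quantity: three 0.3 fl oz containers = 26.64 mL.
26.64 mL ≤ 50 mL (express courier limit, Code DG7) — within limit.
Code DG8 net quantity: (three 792 mL containers = 2.376 L) + 2.38 L = 4.756 L.
That is within the Code DG8 express courier limit of 5 L.
Code DG7 and Code DG8 may not share an outer package.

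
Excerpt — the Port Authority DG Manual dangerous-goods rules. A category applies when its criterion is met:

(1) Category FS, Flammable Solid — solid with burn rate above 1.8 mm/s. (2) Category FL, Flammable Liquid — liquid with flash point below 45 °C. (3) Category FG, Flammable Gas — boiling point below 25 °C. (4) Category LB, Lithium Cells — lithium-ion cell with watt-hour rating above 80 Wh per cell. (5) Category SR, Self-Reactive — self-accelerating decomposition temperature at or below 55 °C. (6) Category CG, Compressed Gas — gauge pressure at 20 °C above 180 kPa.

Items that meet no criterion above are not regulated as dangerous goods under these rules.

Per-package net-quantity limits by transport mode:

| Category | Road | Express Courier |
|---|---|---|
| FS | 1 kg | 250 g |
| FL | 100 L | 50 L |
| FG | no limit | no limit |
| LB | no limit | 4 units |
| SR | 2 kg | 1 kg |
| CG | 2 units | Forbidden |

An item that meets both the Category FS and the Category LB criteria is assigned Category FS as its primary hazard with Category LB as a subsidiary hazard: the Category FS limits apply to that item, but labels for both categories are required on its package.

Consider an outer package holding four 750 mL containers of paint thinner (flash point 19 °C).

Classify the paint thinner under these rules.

Category FL

The paint thinner has flash point 19 °C, which is < 45 °C, so it is Category FL (Flammable Liquid).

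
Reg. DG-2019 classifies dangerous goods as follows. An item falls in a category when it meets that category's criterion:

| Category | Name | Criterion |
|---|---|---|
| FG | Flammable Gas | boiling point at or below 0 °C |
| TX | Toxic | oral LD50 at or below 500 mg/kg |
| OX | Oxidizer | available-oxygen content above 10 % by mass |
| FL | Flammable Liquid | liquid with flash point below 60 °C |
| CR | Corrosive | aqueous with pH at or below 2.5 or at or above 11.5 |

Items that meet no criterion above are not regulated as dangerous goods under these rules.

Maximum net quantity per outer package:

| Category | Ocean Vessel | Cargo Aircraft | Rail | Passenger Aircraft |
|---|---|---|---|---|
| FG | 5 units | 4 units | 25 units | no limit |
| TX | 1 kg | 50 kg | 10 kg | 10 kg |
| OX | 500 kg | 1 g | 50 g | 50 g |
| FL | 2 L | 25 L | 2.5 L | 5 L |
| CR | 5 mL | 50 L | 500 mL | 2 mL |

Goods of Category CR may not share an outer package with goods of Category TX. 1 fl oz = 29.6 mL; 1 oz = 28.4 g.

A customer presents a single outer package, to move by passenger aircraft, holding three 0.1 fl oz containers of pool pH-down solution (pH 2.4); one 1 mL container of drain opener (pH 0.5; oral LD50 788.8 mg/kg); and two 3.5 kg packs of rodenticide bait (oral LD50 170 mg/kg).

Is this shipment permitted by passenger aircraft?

Pool pH-down solution: pH 2.4 ≤ 2.5 → Category CR (Corrosive).
pH 0.5 meets the Category CR criterion (Corrosive), so the drain opener is Category CR.
The rodenticide bait has oral LD50 170 mg/kg, which is ≤ 500 mg/kg, so it is Category TX (Toxic).
Total Category CR: (three 0.1 fl oz containers = 8.88 mL) + 1 mL = 9.88 mL.
9.88 mL > 2 mL (passenger aircraft limit, Category CR) — over the limit.
Category TX quantity: two 3.5 kg packs = 7 kg.
7 kg ≤ 10 kg (passenger aircraft limit, Category TX) — within limit.
Category CR and Category TX may not share an outer package.

No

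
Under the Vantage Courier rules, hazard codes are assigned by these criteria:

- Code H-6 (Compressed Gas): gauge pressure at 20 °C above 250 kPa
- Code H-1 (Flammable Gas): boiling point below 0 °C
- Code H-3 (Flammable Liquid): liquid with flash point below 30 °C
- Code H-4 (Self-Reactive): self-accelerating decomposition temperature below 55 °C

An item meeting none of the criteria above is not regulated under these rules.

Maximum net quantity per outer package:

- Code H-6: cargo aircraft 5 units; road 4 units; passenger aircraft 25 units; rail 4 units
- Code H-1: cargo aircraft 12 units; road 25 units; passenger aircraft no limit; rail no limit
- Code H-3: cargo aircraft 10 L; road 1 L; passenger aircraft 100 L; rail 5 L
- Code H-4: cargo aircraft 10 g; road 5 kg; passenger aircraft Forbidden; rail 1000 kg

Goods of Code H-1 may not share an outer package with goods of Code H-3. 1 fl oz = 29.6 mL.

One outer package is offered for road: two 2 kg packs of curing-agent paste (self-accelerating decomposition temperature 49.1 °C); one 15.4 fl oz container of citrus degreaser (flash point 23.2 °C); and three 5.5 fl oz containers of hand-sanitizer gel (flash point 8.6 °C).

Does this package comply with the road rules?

Yes

Curing-agent paste: self-accelerating decomposition temperature 49.1 °C < 55 °C → Code H-4 (Self-Reactive).
Flash point 23.2 °C meets the Code H-3 criterion (Flammable Liquid), so the citrus degreaser is Code H-3.
Hand-sanitizer gel: flash point 8.6 °C < 30 °C → Code H-3 (Flammable Liquid).
Total Code H-3: (one 15.4 fl oz container = 455.84 mL) + (three 5.5 fl oz containers = 488.4 mL) = 944.24 mL.
944.24 mL ≤ 1 L (road limit, Code H-3) — within limit.
Code H-4 quantity: two 2 kg packs = 4 kg.
4 kg ≤ 5 kg (road limit, Code H-4) — within limit.
The segregation rule (Code H-1 with Code H-3) does not apply to Code H-3 with Code H-4.
Every hazard code is within its road limit and no segregation rule is violated.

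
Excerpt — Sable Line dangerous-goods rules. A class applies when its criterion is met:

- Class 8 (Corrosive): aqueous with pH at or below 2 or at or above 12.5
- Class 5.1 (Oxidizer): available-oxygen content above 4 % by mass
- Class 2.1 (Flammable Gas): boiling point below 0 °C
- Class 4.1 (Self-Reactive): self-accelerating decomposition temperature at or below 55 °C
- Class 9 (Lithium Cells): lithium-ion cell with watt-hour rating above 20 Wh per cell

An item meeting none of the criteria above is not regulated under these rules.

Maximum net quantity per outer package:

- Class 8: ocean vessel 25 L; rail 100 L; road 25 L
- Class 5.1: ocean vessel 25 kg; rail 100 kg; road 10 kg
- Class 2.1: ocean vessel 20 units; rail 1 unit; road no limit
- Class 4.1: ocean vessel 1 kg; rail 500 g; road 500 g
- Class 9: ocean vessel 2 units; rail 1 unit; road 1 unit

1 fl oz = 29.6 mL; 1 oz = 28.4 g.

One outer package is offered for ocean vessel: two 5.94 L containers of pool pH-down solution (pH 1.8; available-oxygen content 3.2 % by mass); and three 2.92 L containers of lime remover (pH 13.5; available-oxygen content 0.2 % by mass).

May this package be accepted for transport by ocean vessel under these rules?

With pH 1.8 (≤ 2), the pool pH-down solution falls in Class 8.
Lime remover: pH 13.5 ≥ 12.5 → Class 8 (Corrosive).
Total Class 8: (two 5.94 L containers = 11.88 L) + (three 2.92 L containers = 8.76 L) = 20.64 L.
That is within the Class 8 ocean vessel limit of 25 L.

Yes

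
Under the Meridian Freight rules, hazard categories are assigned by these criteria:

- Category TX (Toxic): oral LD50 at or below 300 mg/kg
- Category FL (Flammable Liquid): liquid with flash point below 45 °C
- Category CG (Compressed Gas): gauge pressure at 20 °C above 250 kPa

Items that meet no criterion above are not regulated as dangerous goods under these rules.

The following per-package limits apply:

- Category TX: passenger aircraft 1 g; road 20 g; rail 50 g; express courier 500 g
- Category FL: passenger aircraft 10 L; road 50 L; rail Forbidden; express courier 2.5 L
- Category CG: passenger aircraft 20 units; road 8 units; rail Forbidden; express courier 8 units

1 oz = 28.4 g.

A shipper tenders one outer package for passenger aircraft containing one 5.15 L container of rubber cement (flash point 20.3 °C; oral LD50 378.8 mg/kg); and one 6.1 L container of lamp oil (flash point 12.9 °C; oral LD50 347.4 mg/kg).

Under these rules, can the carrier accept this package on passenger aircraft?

No

The rubber cement has flash point 20.3 °C, which is < 45 °C, so it is Category FL (Flammable Liquid).
Lamp oil: flash point 12.9 °C < 45 °C → Category FL (Flammable Liquid).
Category FL net quantity: 5.15 L + 6.1 L = 11.25 L.
That exceeds the Category FL passenger aircraft limit of 10 L.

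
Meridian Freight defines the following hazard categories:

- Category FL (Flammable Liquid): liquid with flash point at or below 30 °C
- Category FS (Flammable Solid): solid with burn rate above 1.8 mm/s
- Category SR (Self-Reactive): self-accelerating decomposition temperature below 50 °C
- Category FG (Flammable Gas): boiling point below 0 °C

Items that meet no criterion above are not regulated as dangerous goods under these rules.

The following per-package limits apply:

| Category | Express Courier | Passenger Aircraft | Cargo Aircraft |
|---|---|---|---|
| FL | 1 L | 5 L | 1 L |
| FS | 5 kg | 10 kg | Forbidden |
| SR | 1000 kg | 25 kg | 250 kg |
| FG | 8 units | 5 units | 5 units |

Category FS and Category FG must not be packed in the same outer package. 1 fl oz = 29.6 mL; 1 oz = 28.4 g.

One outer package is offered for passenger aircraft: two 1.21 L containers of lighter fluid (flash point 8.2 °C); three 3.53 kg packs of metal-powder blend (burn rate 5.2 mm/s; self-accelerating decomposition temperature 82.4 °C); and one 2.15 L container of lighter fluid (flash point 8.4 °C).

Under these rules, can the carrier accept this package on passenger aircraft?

The lighter fluid has flash point 8.2 °C, which is ≤ 30 °C, so it is Category FL (Flammable Liquid).
The metal-powder blend has burn rate 5.2 mm/s, which is > 1.8 mm/s, so it is Category FS (Flammable Solid).
With flash point 8.4 °C (≤ 30 °C), the lighter fluid falls in Category FL.
Category FL net quantity: (two 1.21 L containers = 2.42 L) + 2.15 L = 4.57 L.
4.57 L ≤ 5 L (passenger aircraft limit, Category FL) — within limit.
Category FS quantity: three 3.53 kg packs = 10.59 kg.
10.59 kg exceeds the passenger aircraft limit of 10 kg for Category FS.
The segregation rule (Category FS with Category FG) does not apply to Category FL with Category FS.

No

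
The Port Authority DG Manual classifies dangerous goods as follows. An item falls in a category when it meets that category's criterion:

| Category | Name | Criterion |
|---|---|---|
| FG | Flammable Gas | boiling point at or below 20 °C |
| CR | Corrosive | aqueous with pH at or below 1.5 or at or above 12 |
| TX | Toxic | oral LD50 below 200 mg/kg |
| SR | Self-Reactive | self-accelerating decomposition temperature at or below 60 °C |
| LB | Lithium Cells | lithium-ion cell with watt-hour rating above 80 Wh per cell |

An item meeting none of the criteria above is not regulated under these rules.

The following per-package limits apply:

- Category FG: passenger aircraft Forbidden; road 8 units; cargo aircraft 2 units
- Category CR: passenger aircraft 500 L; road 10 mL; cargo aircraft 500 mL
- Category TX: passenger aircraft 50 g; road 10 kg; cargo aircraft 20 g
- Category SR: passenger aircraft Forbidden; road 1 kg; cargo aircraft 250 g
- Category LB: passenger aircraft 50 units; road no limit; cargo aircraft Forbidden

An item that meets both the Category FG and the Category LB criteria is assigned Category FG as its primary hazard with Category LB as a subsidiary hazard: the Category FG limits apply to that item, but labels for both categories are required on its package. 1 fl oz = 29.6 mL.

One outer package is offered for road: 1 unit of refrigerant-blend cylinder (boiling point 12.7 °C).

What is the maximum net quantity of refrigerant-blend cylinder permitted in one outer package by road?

The refrigerant-blend cylinder has boiling point 12.7 °C, which is ≤ 20 °C, so it is Category FG (Flammable Gas).
The road limit for Category FG is 8 units.

8 units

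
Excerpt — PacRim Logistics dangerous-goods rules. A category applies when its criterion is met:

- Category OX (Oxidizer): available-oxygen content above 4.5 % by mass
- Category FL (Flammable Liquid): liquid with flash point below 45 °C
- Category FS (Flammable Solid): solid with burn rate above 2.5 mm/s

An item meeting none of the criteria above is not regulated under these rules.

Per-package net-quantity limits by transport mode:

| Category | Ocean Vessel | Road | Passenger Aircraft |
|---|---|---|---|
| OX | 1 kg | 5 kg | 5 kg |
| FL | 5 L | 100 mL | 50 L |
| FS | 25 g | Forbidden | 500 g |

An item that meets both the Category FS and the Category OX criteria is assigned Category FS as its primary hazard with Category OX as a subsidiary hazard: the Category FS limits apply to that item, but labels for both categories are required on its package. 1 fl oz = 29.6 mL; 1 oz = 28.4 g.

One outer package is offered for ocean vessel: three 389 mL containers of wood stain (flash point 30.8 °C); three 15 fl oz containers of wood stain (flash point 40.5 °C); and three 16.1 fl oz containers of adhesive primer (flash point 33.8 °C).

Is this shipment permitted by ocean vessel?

The wood stain has flash point 30.8 °C, which is < 45 °C, so it is Category FL (Flammable Liquid).
The wood stain has flash point 40.5 °C, which is < 45 °C, so it is Category FL (Flammable Liquid).
With flash point 33.8 °C (< 45 °C), the adhesive primer falls in Category FL.
Total Category FL: (three 389 mL containers = 1.167 L) + (three 15 fl oz containers = 1.332 L) + (three 16.1 fl oz containers = 1429.68 mL) = 3928.68 mL.
3928.68 mL is within the ocean vessel limit of 5 L for Category FL.

Yes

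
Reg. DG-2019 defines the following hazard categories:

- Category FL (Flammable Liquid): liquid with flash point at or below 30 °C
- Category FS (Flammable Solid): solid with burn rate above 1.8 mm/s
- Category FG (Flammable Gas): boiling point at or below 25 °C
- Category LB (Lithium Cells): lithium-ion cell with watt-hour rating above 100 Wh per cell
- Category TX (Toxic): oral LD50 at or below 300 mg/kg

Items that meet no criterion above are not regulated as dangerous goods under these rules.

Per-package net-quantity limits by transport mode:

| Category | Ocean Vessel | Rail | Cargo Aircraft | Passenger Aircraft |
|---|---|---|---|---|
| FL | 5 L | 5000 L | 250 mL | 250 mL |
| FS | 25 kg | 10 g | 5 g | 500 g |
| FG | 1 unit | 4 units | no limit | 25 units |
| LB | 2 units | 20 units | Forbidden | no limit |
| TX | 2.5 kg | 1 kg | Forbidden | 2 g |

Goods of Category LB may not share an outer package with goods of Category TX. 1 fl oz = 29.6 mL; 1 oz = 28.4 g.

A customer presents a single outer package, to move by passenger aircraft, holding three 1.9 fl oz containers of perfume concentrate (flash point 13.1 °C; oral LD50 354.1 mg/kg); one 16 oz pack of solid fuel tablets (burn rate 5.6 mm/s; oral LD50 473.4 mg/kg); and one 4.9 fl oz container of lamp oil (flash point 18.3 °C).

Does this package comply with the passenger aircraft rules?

No

The perfume concentrate has flash point 13.1 °C, which is ≤ 30 °C, so it is Category FL (Flammable Liquid).
Solid fuel tablets: burn rate 5.6 mm/s > 1.8 mm/s → Category FS (Flammable Solid).
The lamp oil has flash point 18.3 °C, which is ≤ 30 °C, so it is Category FL (Flammable Liquid).
Total Category FL: (three 1.9 fl oz containers = 168.72 mL) + (one 4.9 fl oz container = 145.04 mL) = 313.76 mL.
313.76 mL exceeds the passenger aircraft limit of 250 mL for Category FL.
Category FS quantity: one 16 oz pack = 454.4 g.
454.4 g is within the passenger aircraft limit of 500 g for Category FS.
The segregation rule (Category LB with Category TX) does not apply to Category FL with Category FS.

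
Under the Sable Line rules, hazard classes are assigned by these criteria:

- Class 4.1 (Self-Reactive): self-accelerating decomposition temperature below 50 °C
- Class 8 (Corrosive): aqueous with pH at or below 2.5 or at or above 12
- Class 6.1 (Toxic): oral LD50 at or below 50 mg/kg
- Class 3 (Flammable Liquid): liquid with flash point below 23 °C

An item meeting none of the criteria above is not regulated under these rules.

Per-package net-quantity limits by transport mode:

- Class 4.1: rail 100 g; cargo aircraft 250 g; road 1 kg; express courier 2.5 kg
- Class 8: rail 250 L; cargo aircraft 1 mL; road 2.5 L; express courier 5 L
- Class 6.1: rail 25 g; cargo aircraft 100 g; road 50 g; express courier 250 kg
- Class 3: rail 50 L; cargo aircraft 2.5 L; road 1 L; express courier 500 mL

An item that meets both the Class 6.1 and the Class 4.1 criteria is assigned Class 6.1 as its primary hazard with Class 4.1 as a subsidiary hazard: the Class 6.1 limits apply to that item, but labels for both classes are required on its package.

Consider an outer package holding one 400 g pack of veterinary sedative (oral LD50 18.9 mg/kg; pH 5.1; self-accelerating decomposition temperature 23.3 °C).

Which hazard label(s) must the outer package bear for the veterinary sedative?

Oral LD50 18.9 mg/kg meets the Class 6.1 criterion (Toxic), so the veterinary sedative is Class 6.1.
Self-accelerating decomposition temperature 23.3 °C meets the Class 4.1 criterion (Self-Reactive), so the veterinary sedative is Class 4.1.
By the precedence rule Class 6.1 is primary and Class 4.1 is subsidiary, and that rule requires both labels on the package.

Class 4.1 and 6.1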